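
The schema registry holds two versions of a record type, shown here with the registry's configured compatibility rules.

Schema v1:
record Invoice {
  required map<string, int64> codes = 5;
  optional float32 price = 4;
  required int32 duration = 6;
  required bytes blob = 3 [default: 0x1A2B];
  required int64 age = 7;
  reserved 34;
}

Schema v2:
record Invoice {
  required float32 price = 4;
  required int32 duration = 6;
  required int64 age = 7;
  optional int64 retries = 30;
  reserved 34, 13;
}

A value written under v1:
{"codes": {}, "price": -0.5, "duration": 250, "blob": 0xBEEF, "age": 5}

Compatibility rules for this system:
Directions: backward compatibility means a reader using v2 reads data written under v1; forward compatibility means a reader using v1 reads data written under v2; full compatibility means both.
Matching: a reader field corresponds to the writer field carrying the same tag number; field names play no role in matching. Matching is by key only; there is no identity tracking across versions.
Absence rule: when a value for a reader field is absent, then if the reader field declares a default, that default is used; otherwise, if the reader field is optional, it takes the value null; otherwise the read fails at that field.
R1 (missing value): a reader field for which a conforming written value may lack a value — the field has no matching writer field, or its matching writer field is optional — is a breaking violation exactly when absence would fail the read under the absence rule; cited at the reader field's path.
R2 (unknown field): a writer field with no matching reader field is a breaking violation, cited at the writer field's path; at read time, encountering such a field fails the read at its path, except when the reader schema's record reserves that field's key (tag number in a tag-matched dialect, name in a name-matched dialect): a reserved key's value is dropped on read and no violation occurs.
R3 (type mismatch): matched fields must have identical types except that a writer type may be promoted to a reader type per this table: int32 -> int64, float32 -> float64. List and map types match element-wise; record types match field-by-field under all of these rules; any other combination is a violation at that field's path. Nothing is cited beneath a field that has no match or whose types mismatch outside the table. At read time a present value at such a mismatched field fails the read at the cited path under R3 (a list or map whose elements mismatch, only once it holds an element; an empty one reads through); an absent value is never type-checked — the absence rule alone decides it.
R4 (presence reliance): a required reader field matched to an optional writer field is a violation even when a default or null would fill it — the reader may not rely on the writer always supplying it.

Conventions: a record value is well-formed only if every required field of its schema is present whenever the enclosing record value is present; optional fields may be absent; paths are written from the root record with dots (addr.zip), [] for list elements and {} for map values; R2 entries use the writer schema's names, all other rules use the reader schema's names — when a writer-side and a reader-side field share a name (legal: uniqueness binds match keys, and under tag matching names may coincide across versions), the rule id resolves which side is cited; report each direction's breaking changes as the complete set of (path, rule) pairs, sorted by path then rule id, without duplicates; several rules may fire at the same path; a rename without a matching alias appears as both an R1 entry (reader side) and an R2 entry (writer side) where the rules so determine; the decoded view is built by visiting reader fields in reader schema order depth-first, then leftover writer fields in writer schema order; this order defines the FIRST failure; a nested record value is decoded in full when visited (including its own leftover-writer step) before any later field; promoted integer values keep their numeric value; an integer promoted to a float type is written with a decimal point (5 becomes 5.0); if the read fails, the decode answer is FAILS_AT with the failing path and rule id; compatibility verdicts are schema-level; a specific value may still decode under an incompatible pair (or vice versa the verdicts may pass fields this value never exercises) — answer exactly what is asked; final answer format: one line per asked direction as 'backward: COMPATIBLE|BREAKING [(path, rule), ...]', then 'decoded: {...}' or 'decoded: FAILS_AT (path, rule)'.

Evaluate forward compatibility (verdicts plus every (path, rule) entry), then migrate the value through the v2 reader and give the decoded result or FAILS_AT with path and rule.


in Invoice below, arrows point writer -> reader
forward pass over Invoice, reader schema v1, writer schema v2:
  no writer field matches reader codes
  price: float32 -> float32, writer required; from price
  duration: int32 -> int32, writer required; from duration
  no writer field matches reader blob
  age: int64 -> int64, writer required; from age
  retries (writer side), unknown to reader
  R1 fires at codes
  R2 fires at retries
  => forward: BREAKING (2)
migrating the Invoice value to v2:
  price := -0.5
  duration := 250
  age := 5
  retries := null (missing; optional => null)
  read fails at codes under R2 (unknown field)
  => FAILS_AT (codes, R2)
ruling out the remaining Invoice differences:
  removed field blob from record Invoice -> fires only in the backward direction of Invoice, which is not asked here
  field price in record Invoice: optional changed to required -> fires only in the backward direction of Invoice, which is not asked here

forward: BREAKING [(codes, R1), (retries, R2)]; decoded: FAILS_AT (codes, R2)


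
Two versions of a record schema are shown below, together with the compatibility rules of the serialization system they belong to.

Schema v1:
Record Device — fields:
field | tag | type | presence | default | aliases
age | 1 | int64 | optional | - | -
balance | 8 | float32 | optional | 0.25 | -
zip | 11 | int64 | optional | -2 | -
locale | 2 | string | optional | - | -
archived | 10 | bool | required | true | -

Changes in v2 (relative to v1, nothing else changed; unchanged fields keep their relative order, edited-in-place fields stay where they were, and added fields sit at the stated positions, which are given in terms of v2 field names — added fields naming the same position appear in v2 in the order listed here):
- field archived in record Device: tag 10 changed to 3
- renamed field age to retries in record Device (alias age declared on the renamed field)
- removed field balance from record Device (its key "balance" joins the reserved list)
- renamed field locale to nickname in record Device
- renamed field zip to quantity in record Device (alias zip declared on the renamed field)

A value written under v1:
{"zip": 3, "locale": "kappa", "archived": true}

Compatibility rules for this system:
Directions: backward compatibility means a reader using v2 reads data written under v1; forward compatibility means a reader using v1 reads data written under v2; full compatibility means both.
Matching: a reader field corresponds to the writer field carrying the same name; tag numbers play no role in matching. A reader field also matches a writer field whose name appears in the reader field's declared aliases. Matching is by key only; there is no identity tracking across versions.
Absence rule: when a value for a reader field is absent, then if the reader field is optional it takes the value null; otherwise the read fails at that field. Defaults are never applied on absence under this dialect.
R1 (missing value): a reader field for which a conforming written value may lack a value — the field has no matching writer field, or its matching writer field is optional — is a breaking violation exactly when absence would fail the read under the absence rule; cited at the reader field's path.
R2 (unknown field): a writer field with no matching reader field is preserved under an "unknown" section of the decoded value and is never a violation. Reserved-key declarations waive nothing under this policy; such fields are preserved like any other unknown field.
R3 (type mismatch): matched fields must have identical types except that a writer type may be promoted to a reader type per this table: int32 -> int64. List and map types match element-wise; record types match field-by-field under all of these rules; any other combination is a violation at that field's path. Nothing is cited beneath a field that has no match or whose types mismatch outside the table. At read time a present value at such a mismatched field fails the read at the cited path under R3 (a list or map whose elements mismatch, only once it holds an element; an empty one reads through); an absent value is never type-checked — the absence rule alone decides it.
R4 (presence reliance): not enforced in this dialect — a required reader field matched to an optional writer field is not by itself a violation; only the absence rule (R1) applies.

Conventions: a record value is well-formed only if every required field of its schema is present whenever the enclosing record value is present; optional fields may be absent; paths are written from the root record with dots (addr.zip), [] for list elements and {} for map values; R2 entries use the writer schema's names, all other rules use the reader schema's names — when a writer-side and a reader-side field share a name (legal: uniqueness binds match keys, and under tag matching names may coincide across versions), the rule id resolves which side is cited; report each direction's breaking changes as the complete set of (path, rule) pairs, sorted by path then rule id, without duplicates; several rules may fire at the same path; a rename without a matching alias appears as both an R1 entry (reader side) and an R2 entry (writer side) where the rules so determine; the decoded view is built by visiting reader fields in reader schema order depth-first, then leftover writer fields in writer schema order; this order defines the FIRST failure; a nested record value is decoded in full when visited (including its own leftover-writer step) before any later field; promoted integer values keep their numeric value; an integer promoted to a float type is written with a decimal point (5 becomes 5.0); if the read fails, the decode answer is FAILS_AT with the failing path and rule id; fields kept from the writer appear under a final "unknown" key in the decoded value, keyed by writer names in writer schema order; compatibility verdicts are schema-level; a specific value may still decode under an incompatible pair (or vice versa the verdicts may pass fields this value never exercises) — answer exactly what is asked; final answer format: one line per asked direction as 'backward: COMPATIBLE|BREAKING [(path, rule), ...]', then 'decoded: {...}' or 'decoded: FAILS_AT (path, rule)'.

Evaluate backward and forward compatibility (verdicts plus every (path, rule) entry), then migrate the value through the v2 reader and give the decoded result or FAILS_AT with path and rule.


backward: COMPATIBLE []; forward: COMPATIBLE []; decoded: {"retries": null, "quantity": 3, "nickname": null, "archived": true, "unknown": {"locale": "kappa"}}

the writer's type comes first in each Device pair
checking backward for Device: reader v2 against writer v1:
  writer optional, int64 -> int64: reader retries maps from writer age
  writer optional, int64 -> int64: reader quantity maps from writer zip
  nickname: no writer match
  writer required, bool -> bool: reader archived maps from writer archived
  leftover writer field: balance
  leftover writer field: locale
  nothing fires on Device: backward is COMPATIBLE
checking forward for Device: reader v1 against writer v2:
  age: no writer match
  balance: no writer match
  zip: no writer match
  locale: no writer match
  writer required, bool -> bool: reader archived maps from writer archived
  leftover writer field: retries
  leftover writer field: quantity
  leftover writer field: nickname
  nothing fires on Device: forward is COMPATIBLE
decoding the Device value with the v2 reader:
  retries := null (not supplied -> null)
  quantity := 3 (from writer zip)
  nickname := null (not supplied -> null)
  archived := true
  writer locale: kept under "unknown"
  => decoded: {"retries": null, "quantity": 3, "nickname": null, "archived": true, "unknown": {"locale": "kappa"}}


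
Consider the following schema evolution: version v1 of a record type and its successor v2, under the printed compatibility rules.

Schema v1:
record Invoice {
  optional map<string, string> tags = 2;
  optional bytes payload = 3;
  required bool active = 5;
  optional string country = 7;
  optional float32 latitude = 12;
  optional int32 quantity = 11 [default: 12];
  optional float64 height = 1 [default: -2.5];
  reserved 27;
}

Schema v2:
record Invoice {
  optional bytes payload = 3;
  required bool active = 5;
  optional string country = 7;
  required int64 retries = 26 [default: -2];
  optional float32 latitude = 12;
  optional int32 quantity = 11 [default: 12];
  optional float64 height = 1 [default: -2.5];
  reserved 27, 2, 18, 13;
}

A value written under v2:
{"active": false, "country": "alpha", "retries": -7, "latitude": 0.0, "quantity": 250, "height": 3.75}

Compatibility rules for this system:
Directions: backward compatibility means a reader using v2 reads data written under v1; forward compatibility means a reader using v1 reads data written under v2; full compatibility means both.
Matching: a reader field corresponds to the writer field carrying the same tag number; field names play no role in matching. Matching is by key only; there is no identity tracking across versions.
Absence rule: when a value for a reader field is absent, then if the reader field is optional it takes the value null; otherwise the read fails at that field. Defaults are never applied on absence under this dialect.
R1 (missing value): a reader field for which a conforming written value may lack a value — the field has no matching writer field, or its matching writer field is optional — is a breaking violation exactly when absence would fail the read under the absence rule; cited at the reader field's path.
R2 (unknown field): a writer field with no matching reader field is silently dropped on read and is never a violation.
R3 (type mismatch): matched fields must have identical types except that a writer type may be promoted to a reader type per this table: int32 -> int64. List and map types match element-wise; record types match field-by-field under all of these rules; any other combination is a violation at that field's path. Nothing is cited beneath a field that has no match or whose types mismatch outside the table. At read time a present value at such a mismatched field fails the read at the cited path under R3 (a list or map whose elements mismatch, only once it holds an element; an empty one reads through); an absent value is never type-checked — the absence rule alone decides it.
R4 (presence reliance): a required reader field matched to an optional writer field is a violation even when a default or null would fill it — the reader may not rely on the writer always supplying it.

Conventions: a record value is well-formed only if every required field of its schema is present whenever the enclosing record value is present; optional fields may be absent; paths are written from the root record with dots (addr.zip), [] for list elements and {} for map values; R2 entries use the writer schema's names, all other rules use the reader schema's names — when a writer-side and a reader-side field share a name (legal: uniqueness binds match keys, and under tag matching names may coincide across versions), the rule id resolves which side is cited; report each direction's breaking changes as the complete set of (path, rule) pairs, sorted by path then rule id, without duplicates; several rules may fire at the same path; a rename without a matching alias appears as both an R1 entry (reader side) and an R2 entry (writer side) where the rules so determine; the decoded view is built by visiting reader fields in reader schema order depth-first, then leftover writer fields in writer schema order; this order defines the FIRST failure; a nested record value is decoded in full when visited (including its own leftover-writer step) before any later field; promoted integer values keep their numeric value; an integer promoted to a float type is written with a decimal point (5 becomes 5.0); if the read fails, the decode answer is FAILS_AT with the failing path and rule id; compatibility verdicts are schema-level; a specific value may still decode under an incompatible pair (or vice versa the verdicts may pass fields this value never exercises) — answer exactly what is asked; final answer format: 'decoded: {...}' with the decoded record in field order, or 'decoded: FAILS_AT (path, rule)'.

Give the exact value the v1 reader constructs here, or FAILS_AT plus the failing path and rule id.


decoded: {"tags": null, "payload": null, "active": false, "country": "alpha", "latitude": 0.0, "quantity": 250, "height": 3.75}

arrows below run writer -> reader for Invoice
migrating the Invoice value to v1:
  tags := null (missing; optional => null)
  payload := null (missing; optional => null)
  active := false
  country := "alpha"
  latitude := 0.0
  quantity := 250
  height := 3.75
  writer retries: no reader field; dropped
  => decoded: {"tags": null, "payload": null, "active": false, "country": "alpha", "latitude": 0.0, "quantity": 250, "height": 3.75}
ruling out the remaining Invoice differences:
  added field retries to record Invoice: required int64, tag 26, default -2 (in v2 it sits immediately before latitude) -> affects the rule determinations only; this particular Invoice value decodes identically
  removed field tags from record Invoice (its key 2 joins the reserved list) -> fires no rule on Invoice under this dialect and leaves the result unchanged


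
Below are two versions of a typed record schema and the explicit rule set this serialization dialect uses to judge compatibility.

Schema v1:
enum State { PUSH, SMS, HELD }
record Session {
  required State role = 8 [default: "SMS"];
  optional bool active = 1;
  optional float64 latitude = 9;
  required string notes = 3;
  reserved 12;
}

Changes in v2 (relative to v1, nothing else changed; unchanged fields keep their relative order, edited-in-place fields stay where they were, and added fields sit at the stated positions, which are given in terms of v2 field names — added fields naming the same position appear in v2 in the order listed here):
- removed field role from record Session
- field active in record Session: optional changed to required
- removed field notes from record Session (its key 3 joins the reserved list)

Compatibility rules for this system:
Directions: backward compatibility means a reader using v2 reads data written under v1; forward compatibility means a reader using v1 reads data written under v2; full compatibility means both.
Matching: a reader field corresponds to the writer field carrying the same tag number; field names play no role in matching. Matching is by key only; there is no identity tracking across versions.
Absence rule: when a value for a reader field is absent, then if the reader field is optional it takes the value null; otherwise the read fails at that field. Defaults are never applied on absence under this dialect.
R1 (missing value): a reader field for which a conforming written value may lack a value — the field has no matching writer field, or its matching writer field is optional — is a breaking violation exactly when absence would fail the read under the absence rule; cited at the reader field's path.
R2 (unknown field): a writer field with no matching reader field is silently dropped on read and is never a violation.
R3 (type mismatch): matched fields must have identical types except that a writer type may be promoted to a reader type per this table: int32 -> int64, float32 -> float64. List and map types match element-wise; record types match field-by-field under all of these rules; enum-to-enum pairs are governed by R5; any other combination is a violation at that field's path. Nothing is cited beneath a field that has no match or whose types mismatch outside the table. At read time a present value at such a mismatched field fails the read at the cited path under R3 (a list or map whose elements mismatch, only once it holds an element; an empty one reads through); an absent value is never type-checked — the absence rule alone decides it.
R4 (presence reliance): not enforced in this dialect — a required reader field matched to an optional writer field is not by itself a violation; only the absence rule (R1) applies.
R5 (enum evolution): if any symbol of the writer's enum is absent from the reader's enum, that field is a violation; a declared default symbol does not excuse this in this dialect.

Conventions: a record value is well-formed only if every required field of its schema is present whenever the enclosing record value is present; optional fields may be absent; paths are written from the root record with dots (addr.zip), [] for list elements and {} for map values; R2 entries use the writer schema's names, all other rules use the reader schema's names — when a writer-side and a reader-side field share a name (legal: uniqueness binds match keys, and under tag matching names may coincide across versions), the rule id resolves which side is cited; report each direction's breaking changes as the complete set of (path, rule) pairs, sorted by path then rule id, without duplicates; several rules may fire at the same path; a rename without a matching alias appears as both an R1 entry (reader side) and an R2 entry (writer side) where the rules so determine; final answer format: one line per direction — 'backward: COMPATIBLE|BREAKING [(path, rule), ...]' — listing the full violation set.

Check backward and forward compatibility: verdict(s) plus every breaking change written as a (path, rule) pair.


each type pair in Session: writer, then reader
checking backward for Session: reader v2 against writer v1:
  active: paired with writer active (bool -> bool; writer optional)
  latitude: paired with writer latitude (float64 -> float64; writer optional)
  writer field role has no reader counterpart
  writer field notes has no reader counterpart
  rule R1 violated at active
  => 1 violation(s): backward is BREAKING for Session
checking forward for Session: reader v1 against writer v2:
  role: no writer match
  active: paired with writer active (bool -> bool; writer required)
  latitude: paired with writer latitude (float64 -> float64; writer optional)
  notes: no writer match
  rule R1 violated at notes
  rule R1 violated at role
  => 2 violation(s): forward is BREAKING for Session

backward: BREAKING [(active, R1)]; forward: BREAKING [(notes, R1), (role, R1)]


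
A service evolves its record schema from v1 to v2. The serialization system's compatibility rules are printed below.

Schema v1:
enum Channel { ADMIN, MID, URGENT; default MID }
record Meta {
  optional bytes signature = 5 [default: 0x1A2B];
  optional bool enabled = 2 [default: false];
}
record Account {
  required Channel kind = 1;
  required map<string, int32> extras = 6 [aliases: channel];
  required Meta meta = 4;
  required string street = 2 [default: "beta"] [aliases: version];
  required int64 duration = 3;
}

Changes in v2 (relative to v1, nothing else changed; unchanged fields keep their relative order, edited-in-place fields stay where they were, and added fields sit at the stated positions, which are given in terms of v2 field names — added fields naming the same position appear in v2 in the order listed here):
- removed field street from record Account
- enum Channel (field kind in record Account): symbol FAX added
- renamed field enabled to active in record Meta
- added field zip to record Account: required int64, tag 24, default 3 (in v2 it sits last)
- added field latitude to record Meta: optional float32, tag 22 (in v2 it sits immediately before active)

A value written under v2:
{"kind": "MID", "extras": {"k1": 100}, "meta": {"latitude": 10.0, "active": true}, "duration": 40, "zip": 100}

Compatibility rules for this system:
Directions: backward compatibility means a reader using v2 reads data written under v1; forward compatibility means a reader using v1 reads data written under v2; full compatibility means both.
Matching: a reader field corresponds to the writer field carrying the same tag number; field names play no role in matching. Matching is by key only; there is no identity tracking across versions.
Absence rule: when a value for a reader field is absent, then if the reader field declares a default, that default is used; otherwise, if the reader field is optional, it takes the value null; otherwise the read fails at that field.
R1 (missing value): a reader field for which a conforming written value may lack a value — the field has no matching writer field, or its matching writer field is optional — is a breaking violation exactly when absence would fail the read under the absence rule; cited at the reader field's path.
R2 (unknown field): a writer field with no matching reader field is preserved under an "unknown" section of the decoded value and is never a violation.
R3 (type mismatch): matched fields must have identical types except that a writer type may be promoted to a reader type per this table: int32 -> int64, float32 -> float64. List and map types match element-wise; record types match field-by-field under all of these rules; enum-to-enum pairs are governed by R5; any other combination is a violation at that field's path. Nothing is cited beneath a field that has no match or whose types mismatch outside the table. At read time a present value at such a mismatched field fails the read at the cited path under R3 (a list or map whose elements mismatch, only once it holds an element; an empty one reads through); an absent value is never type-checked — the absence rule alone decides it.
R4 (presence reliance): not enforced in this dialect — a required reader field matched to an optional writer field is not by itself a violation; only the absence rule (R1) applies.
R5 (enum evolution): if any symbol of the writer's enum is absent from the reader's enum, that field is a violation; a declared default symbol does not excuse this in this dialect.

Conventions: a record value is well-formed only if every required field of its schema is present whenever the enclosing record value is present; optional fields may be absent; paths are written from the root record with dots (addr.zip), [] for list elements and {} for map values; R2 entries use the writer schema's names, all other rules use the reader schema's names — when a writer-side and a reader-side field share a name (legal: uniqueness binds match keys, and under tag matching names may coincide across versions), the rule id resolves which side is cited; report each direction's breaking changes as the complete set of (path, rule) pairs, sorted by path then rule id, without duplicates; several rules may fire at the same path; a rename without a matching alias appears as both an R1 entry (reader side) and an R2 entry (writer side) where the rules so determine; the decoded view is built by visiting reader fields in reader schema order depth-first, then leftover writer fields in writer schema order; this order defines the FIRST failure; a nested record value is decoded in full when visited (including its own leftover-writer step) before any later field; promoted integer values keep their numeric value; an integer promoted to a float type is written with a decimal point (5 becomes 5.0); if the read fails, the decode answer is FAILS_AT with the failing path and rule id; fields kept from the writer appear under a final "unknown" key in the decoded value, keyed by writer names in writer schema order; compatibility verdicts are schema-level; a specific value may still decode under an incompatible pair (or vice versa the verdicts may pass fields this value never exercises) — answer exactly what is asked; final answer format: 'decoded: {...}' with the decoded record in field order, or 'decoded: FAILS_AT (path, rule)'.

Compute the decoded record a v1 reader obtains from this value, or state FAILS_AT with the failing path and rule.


in Account below, arrows point writer -> reader
decoding the Account value with the v1 reader:
  kind := "MID"
  extras := {"k1": 100}
  meta.signature := 0x1A2B (absent -> default)
  meta.enabled := true (from writer active)
  writer meta.latitude: kept under "unknown"
  street := "beta" (absent -> default)
  duration := 40
  writer zip: kept under "unknown"
  => decoded: {"kind": "MID", "extras": {"k1": 100}, "meta": {"signature": 0x1A2B, "enabled": true, "unknown": {"latitude": 10.0}}, "street": "beta", "duration": 40, "unknown": {"zip": 100}}
remaining Account differences; none change what is asked:
  removed field street from record Account -> triggers nothing under the printed rules; the Account answer is the same either way
  enum Channel (field kind in record Account): symbol FAX added -> a verdict-level change on Account — the shown value reads the same
  renamed field enabled to active in record Meta -> triggers nothing under the printed rules; the Account answer is the same either way

decoded: {"kind": "MID", "extras": {"k1": 100}, "meta": {"signature": 0x1A2B, "enabled": true, "unknown": {"latitude": 10.0}}, "street": "beta", "duration": 40, "unknown": {"zip": 100}}


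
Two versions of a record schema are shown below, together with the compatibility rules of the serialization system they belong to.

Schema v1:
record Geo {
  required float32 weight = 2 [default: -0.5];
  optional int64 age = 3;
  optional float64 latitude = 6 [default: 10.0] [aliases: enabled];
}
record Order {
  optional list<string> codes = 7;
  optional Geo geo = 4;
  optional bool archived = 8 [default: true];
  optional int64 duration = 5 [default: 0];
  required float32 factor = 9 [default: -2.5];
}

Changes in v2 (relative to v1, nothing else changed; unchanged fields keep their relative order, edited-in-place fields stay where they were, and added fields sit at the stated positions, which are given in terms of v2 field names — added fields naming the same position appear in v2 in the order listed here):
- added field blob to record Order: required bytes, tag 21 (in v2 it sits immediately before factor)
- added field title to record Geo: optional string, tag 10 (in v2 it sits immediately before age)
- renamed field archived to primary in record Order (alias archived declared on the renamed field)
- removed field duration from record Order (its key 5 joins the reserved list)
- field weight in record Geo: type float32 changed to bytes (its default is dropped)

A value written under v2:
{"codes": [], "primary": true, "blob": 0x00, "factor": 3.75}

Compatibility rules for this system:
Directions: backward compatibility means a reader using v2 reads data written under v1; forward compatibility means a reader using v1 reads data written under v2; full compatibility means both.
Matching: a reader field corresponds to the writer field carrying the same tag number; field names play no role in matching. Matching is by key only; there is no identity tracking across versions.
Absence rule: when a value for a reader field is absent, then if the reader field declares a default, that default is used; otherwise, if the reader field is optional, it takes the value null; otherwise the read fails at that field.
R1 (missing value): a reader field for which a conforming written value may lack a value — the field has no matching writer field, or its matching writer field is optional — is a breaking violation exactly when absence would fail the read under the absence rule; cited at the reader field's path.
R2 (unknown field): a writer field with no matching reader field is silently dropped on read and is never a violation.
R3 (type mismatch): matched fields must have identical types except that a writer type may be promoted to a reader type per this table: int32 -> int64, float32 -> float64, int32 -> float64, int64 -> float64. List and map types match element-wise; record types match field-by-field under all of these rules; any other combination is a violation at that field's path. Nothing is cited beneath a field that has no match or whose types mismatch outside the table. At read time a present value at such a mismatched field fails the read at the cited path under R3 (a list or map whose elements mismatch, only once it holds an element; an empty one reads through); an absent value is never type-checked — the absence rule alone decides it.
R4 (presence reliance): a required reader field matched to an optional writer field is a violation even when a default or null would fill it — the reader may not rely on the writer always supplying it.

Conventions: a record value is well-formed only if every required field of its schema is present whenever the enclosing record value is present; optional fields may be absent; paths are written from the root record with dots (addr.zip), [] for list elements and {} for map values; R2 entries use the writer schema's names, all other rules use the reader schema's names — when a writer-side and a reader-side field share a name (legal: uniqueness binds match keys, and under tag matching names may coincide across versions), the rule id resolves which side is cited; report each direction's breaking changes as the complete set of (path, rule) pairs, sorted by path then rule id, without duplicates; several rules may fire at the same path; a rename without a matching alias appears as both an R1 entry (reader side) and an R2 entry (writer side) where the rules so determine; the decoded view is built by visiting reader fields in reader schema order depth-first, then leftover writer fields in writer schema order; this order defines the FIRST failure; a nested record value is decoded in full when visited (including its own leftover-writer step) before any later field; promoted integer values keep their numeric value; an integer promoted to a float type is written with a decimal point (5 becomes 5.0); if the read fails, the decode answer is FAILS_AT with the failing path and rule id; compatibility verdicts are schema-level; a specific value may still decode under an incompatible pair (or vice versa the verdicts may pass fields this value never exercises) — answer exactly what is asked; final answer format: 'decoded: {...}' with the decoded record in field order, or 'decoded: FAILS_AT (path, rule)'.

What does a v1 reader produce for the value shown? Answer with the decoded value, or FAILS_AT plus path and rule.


each type pair in Order: writer, then reader
decode walk for Order under reader schema v1:
  codes := []
  geo := null (not supplied -> null)
  archived := true (from writer primary)
  duration := 0 (no value, default fills)
  factor := 3.75
  writer blob: unmatched, discarded
  => decoded: {"codes": [], "geo": null, "archived": true, "duration": 0, "factor": 3.75}
the other Order changes do not affect what is asked:
  added field blob to record Order: required bytes, tag 21 (in v2 it sits immediately before factor) -> schema-level compatibility only; this Order value's decode is unchanged
  added field title to record Geo: optional string, tag 10 (in v2 it sits immediately before age) -> inert under this dialect — no rule fires on Order and the result does not move
  renamed field archived to primary in record Order (alias archived declared on the renamed field) -> inert under this dialect — no rule fires on Order and the result does not move
  removed field duration from record Order (its key 5 joins the reserved list) -> inert under this dialect — no rule fires on Order and the result does not move
  field weight in record Geo: type float32 changed to bytes (its default is dropped) -> schema-level compatibility only; this Order value's decode is unchanged

decoded: {"codes": [], "geo": null, "archived": true, "duration": 0, "factor": 3.75}


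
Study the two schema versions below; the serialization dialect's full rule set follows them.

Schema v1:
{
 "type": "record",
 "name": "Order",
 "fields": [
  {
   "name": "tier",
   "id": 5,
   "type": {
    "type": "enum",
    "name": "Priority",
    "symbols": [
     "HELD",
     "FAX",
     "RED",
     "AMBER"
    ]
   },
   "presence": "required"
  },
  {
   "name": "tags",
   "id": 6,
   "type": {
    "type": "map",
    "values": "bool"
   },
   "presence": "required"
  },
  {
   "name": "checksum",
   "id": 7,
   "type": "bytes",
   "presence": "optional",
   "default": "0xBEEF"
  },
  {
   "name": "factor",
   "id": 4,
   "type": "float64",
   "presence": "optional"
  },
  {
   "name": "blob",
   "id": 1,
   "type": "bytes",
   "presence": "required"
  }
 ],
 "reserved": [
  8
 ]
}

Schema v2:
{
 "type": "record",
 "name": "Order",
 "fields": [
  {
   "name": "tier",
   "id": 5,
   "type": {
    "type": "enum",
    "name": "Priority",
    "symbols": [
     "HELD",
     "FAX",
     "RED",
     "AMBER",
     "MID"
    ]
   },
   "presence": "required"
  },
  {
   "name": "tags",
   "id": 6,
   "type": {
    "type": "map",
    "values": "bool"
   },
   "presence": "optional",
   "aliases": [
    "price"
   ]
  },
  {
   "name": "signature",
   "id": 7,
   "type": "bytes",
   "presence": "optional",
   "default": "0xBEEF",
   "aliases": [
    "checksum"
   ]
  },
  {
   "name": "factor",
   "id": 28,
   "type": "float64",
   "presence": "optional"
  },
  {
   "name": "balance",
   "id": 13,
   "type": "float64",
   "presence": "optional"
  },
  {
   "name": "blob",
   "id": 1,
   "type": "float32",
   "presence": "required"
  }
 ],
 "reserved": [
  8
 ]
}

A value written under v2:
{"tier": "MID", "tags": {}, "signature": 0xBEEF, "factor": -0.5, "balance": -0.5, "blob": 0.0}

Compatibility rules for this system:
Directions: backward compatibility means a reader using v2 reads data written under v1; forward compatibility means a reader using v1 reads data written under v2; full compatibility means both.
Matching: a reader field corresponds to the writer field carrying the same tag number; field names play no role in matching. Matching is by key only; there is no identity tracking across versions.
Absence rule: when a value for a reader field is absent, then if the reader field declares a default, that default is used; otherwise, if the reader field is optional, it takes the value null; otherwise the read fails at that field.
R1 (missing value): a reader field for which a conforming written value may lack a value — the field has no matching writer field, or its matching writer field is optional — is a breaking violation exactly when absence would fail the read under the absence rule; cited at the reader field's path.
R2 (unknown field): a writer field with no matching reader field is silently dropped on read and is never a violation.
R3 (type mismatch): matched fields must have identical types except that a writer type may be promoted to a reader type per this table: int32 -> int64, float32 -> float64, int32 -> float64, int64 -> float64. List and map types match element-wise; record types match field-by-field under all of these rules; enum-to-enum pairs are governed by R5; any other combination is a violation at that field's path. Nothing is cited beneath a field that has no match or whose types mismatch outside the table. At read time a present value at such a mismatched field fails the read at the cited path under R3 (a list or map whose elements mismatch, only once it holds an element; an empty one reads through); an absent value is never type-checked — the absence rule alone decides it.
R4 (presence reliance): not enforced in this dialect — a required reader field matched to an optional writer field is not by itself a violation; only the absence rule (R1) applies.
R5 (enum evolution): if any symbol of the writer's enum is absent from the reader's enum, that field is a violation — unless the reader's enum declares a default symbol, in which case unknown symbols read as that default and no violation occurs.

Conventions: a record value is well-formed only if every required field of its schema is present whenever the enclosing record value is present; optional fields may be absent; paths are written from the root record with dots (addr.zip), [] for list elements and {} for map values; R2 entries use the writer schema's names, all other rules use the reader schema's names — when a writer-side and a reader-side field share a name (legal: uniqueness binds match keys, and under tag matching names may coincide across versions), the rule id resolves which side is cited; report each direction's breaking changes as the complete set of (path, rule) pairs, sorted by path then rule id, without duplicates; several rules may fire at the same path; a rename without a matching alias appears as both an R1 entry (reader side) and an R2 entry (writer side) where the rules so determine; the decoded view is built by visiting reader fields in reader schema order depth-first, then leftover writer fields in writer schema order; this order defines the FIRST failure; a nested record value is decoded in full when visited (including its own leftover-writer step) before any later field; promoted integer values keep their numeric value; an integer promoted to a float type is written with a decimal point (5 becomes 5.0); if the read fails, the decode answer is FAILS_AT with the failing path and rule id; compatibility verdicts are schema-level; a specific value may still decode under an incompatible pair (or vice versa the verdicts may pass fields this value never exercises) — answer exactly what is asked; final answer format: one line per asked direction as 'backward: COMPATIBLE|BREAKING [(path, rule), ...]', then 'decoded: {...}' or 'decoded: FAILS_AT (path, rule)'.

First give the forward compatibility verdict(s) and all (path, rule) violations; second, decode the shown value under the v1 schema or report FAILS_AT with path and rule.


each type pair in Order: writer, then reader
checking forward for Order: reader v1 against writer v2:
  tier: Priority -> Priority, writer required; from tier
  tags: map<string, bool> -> map<string, bool>, writer optional; from tags
  checksum: bytes -> bytes, writer optional; from signature
  factor: no writer-side match
  blob: float32 -> bytes, writer required; from blob
  leftover writer field: factor
  leftover writer field: balance
  violation R3 at blob
  violation R1 at tags
  violation R5 at tier
  => 3 violation(s): forward is BREAKING for Order
decoding the Order value with the v1 reader:
  read fails at tier under R5
  => FAILS_AT (tier, R5)
diffs on Order not affecting the asked answer:
  renamed field checksum to signature in record Order (alias checksum declared on the renamed field) -> triggers nothing under Order's printed rules — same verdict
  field factor in record Order: tag 4 changed to 28 -> triggers nothing under Order's printed rules — same verdict
  added field balance to record Order: optional float64, tag 13 (in v2 it sits immediately before blob) -> triggers nothing under Order's printed rules — same verdict

forward: BREAKING [(blob, R3), (tags, R1), (tier, R5)]; decoded: FAILS_AT (tier, R5)
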